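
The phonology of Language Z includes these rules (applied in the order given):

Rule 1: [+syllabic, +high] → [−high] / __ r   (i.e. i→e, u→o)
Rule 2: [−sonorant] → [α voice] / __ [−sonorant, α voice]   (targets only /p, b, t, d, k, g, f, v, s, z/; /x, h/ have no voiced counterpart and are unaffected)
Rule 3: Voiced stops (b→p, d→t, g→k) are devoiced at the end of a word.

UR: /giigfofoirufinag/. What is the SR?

giikfofoerufinak

Rule 1 (pre-rhotic lowering): /i/ is a high vowel immediately before /r/, so it lowers to [e]. /giigfofoirufinag/ → giigfofoerufinag.
Rule 2 (regressive voicing assimilation): /g/ precedes the voiceless obstruent /f/, so it devoices to [k] by assimilation. /giigfofoerufinag/ → giikfofoerufinag.
Rule 3 (final devoicing): /g/ is a voiced stop in word-final position, so it devoices to [k]. /giikfofoerufinag/ → giikfofoerufinak.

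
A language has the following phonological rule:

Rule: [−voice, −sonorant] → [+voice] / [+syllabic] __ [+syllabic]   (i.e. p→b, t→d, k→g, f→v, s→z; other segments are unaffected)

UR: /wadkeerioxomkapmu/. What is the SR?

wadkeerioxomkapmu

No segment of /wadkeerioxomkapmu/ meets the structural description of the rule, so the form surfaces unchanged.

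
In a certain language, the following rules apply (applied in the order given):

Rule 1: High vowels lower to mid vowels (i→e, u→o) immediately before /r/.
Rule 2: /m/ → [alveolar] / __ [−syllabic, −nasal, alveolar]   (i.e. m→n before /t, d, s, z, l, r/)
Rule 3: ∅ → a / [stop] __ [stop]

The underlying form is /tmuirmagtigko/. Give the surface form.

Rule 1 (pre-rhotic lowering): /i/ is a high vowel immediately before /r/, so it lowers to [e]. /tmuirmagtigko/ → tmuermagtigko.
Rule 2 (nasal place assimilation): no segment meets the environment; /tmuermagtigko/ is unchanged.
Rule 3 (stop-cluster a-epenthesis): /g/ and /t/ form a stop–stop cluster, so [a] is inserted between them. /g/ and /k/ form a stop–stop cluster, so [a] is inserted between them. /tmuermagtigko/ → tmuermagatigako.

tmuermagatigako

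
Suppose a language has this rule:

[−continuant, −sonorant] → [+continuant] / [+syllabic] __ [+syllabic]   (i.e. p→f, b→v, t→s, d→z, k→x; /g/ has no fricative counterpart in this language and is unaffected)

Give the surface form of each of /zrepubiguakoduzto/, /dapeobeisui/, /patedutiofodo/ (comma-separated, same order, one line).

zrefuviguaxozuzto, dafeoveisui, pasezusiofozo

/zrepubiguakoduzto/: /p/ is a stop between vowels /e/ and /u/, so it spirantizes to the fricative [f]. /b/ is a stop between vowels /u/ and /i/, so it spirantizes to the fricative [v]. /k/ is a stop between vowels /a/ and /o/, so it spirantizes to the fricative [x]. /d/ is a stop between vowels /o/ and /u/, so it spirantizes to the fricative [z]. → [zrefuviguaxozuzto].
/dapeobeisui/: /p/ is a stop between vowels /a/ and /e/, so it spirantizes to the fricative [f]. /b/ is a stop between vowels /o/ and /e/, so it spirantizes to the fricative [v]. → [dafeoveisui].
/patedutiofodo/: /t/ is a stop between vowels /a/ and /e/, so it spirantizes to the fricative [s]. /d/ is a stop between vowels /e/ and /u/, so it spirantizes to the fricative [z]. /t/ is a stop between vowels /u/ and /i/, so it spirantizes to the fricative [s]. /d/ is a stop between vowels /o/ and /o/, so it spirantizes to the fricative [z]. → [pasezusiofozo].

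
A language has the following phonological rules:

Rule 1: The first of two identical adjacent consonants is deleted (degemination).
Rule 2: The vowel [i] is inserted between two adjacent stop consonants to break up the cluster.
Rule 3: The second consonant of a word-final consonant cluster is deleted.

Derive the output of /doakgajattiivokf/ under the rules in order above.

Rule 1 (degemination): /tt/ is a geminate; the first /t/ deletes. /doakgajattiivokf/ → doakgajatiivokf.
Rule 2 (stop-cluster i-epenthesis): /k/ and /g/ form a stop–stop cluster, so [i] is inserted between them. /doakgajatiivokf/ → doakigajatiivokf.
Rule 3 (final cluster simplification): /f/ is the second consonant of a word-final cluster /kf/, so it deletes. /doakigajatiivokf/ → doakigajatiivok.

doakigajatiivok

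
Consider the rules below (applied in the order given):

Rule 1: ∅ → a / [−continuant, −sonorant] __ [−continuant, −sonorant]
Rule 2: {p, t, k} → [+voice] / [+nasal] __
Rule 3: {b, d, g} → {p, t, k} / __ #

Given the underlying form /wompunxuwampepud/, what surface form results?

Rule 1 (stop-cluster a-epenthesis): no segment meets the environment; /wompunxuwampepud/ is unchanged.
Rule 2 (post-nasal voicing): /p/ is a voiceless stop immediately after the nasal /m/, so it voices to [b]. /p/ is a voiceless stop immediately after the nasal /m/, so it voices to [b]. /wompunxuwampepud/ → wombunxuwambepud.
Rule 3 (final devoicing): /d/ is a voiced stop in word-final position, so it devoices to [t]. /wombunxuwambepud/ → wombunxuwambeput.

wombunxuwambeput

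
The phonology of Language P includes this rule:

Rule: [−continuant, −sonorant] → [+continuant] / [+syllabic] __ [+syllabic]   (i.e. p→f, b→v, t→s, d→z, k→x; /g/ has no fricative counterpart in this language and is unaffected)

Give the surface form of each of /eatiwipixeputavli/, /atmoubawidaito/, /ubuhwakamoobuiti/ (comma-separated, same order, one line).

/eatiwipixeputavli/: /t/ is a stop between vowels /a/ and /i/, so it spirantizes to the fricative [s]. /p/ is a stop between vowels /i/ and /i/, so it spirantizes to the fricative [f]. /p/ is a stop between vowels /e/ and /u/, so it spirantizes to the fricative [f]. /t/ is a stop between vowels /u/ and /a/, so it spirantizes to the fricative [s]. → [easiwifixefusavli].
/atmoubawidaito/: /b/ is a stop between vowels /u/ and /a/, so it spirantizes to the fricative [v]. /d/ is a stop between vowels /i/ and /a/, so it spirantizes to the fricative [z]. /t/ is a stop between vowels /i/ and /o/, so it spirantizes to the fricative [s]. → [atmouvawizaiso].
/ubuhwakamoobuiti/: /b/ is a stop between vowels /u/ and /u/, so it spirantizes to the fricative [v]. /k/ is a stop between vowels /a/ and /a/, so it spirantizes to the fricative [x]. /b/ is a stop between vowels /o/ and /u/, so it spirantizes to the fricative [v]. /t/ is a stop between vowels /i/ and /i/, so it spirantizes to the fricative [s]. → [uvuhwaxamoovuisi].

easiwifixefusavli, atmouvawizaiso, uvuhwaxamoovuisi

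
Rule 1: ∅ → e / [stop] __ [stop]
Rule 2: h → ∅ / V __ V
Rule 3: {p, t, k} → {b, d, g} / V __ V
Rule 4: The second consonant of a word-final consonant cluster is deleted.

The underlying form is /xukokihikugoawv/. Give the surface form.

xugogiigugoaw

Rule 1 (stop-cluster e-epenthesis): no segment meets the environment; /xukokihikugoawv/ is unchanged.
Rule 2 (intervocalic h-deletion): /h/ occurs between vowels /i/ and /i/, so it deletes. /xukokihikugoawv/ → xukokiikugoawv.
Rule 3 (intervocalic voicing): /k/ is a voiceless stop between vowels /u/ and /o/, so it voices to [g]. /k/ is a voiceless stop between vowels /o/ and /i/, so it voices to [g]. /k/ is a voiceless stop between vowels /i/ and /u/, so it voices to [g]. /xukokiikugoawv/ → xugogiigugoawv.
Rule 4 (final cluster simplification): /v/ is the second consonant of a word-final cluster /wv/, so it deletes. /xugogiigugoawv/ → xugogiigugoaw.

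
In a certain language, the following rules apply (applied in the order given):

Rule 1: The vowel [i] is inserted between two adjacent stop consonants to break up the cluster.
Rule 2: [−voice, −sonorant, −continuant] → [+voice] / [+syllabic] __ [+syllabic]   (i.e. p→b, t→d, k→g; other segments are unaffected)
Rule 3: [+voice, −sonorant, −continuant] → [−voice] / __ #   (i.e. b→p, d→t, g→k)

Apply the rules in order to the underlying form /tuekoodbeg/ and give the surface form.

tuegoodibek

Rule 1 (stop-cluster i-epenthesis): /d/ and /b/ form a stop–stop cluster, so [i] is inserted between them. /tuekoodbeg/ → tuekoodibeg.
Rule 2 (intervocalic voicing): /k/ is a voiceless stop between vowels /e/ and /o/, so it voices to [g]. /tuekoodibeg/ → tuegoodibeg.
Rule 3 (final devoicing): /g/ is a voiced stop in word-final position, so it devoices to [k]. /tuegoodibeg/ → tuegoodibek.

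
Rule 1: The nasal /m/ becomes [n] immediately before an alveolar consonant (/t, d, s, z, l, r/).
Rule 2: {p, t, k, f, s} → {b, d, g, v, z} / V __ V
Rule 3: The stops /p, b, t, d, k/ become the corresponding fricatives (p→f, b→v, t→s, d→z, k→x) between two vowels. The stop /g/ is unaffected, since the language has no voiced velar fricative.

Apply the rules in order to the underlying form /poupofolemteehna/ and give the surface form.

pouvovolenteehna

Rule 1 (nasal place assimilation): /m/ precedes the alveolar consonant /t/, so it assimilates in place to [n]. /poupofolemteehna/ → poupofolenteehna.
Rule 2 (intervocalic voicing): /p/ is a voiceless obstruent between vowels /u/ and /o/, so it voices to [b]. /f/ is a voiceless obstruent between vowels /o/ and /o/, so it voices to [v]. /poupofolenteehna/ → poubovolenteehna.
Rule 3 (intervocalic spirantization): /b/ is a stop between vowels /u/ and /o/, so it spirantizes to the fricative [v]. /poubovolenteehna/ → pouvovolenteehna.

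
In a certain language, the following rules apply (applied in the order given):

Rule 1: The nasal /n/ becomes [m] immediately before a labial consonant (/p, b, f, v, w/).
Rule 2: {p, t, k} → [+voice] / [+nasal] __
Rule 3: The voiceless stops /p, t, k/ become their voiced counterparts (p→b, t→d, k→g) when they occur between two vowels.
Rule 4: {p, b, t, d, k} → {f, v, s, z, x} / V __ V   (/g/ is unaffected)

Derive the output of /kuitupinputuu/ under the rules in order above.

Rule 1 (nasal place assimilation): /n/ precedes the labial consonant /p/, so it assimilates in place to [m]. /kuitupinputuu/ → kuitupimputuu.
Rule 2 (post-nasal voicing): /p/ is a voiceless stop immediately after the nasal /m/, so it voices to [b]. /kuitupimputuu/ → kuitupimbutuu.
Rule 3 (intervocalic voicing): /t/ is a voiceless stop between vowels /i/ and /u/, so it voices to [d]. /p/ is a voiceless stop between vowels /u/ and /i/, so it voices to [b]. /t/ is a voiceless stop between vowels /u/ and /u/, so it voices to [d]. /kuitupimbutuu/ → kuidubimbuduu.
Rule 4 (intervocalic spirantization): /d/ is a stop between vowels /i/ and /u/, so it spirantizes to the fricative [z]. /b/ is a stop between vowels /u/ and /i/, so it spirantizes to the fricative [v]. /d/ is a stop between vowels /u/ and /u/, so it spirantizes to the fricative [z]. /kuidubimbuduu/ → kuizuvimbuzuu.

kuizuvimbuzuu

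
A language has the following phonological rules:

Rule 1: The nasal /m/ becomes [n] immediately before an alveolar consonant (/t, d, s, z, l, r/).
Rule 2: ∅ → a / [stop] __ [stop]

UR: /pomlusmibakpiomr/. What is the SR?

ponlusmibakapionr

Rule 1 (nasal place assimilation): /m/ precedes the alveolar consonant /l/, so it assimilates in place to [n]. /m/ precedes the alveolar consonant /r/, so it assimilates in place to [n]. /pomlusmibakpiomr/ → ponlusmibakpionr.
Rule 2 (stop-cluster a-epenthesis): /k/ and /p/ form a stop–stop cluster, so [a] is inserted between them. /ponlusmibakpionr/ → ponlusmibakapionr.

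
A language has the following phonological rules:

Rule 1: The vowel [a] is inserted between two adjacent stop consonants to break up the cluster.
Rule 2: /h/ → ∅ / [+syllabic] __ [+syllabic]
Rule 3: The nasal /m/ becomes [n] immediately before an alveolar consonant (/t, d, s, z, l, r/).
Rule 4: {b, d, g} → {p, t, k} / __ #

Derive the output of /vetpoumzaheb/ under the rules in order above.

Rule 1 (stop-cluster a-epenthesis): /t/ and /p/ form a stop–stop cluster, so [a] is inserted between them. /vetpoumzaheb/ → vetapoumzaheb.
Rule 2 (intervocalic h-deletion): /h/ occurs between vowels /a/ and /e/, so it deletes. /vetapoumzaheb/ → vetapoumzaeb.
Rule 3 (nasal place assimilation): /m/ precedes the alveolar consonant /z/, so it assimilates in place to [n]. /vetapoumzaeb/ → vetapounzaeb.
Rule 4 (final devoicing): /b/ is a voiced stop in word-final position, so it devoices to [p]. /vetapounzaeb/ → vetapounzaep.

vetapounzaep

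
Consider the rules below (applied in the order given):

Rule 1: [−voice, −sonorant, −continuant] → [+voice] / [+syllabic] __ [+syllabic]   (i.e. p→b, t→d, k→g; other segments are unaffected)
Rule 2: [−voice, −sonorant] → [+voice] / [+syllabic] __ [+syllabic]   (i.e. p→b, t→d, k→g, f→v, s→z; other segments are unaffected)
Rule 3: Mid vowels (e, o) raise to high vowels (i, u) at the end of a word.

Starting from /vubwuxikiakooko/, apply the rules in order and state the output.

Rule 1 (intervocalic voicing): /k/ is a voiceless stop between vowels /i/ and /i/, so it voices to [g]. /k/ is a voiceless stop between vowels /a/ and /o/, so it voices to [g]. /k/ is a voiceless stop between vowels /o/ and /o/, so it voices to [g]. /vubwuxikiakooko/ → vubwuxigiagoogo.
Rule 2 (intervocalic voicing): no segment meets the environment; /vubwuxigiagoogo/ is unchanged.
Rule 3 (final vowel raising): /o/ is a mid vowel in word-final position, so it raises to [u]. /vubwuxigiagoogo/ → vubwuxigiagoogu.

vubwuxigiagoogu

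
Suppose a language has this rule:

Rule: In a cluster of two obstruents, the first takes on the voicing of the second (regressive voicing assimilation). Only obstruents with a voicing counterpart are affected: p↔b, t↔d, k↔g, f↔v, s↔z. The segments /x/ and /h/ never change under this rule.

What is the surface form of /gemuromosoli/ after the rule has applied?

No segment of /gemuromosoli/ meets the structural description of the rule, so the form surfaces unchanged.

gemuromosoli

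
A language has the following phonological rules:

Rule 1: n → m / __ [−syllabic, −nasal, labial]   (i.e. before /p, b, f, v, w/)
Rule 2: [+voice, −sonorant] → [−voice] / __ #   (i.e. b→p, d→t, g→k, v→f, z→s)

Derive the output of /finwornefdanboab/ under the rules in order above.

fimwornefdamboap

Rule 1 (nasal place assimilation): /n/ precedes the labial consonant /w/, so it assimilates in place to [m]. /n/ precedes the labial consonant /b/, so it assimilates in place to [m]. /finwornefdanboab/ → fimwornefdamboab.
Rule 2 (final devoicing): /b/ is a voiced obstruent in word-final position, so it devoices to [p]. /fimwornefdamboab/ → fimwornefdamboap.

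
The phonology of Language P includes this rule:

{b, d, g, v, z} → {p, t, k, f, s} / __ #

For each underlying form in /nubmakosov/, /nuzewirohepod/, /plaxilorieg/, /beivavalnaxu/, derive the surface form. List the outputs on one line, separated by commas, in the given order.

/nubmakosov/: /v/ is a voiced obstruent in word-final position, so it devoices to [f]. → [nubmakosof].
/nuzewirohepod/: /d/ is a voiced obstruent in word-final position, so it devoices to [t]. → [nuzewirohepot].
/plaxilorieg/: /g/ is a voiced obstruent in word-final position, so it devoices to [k]. → [plaxiloriek].
/beivavalnaxu/: the rule's environment is not met; surfaces unchanged as [beivavalnaxu].

nubmakosof, nuzewirohepot, plaxiloriek, beivavalnaxu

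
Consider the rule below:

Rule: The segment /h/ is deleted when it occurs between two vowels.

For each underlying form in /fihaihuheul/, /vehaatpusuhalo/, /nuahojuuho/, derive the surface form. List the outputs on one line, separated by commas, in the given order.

fiaiueul, veaatpusualo, nuaojuuo

/fihaihuheul/: /h/ occurs between vowels /i/ and /a/, so it deletes. /h/ occurs between vowels /i/ and /u/, so it deletes. /h/ occurs between vowels /u/ and /e/, so it deletes. → [fiaiueul].
/vehaatpusuhalo/: /h/ occurs between vowels /e/ and /a/, so it deletes. /h/ occurs between vowels /u/ and /a/, so it deletes. → [veaatpusualo].
/nuahojuuho/: /h/ occurs between vowels /a/ and /o/, so it deletes. /h/ occurs between vowels /u/ and /o/, so it deletes. → [nuaojuuo].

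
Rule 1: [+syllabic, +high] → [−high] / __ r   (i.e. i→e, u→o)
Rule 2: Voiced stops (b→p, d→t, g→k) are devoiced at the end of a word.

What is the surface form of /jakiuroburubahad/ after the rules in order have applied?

jakioroborubahat

Rule 1 (pre-rhotic lowering): /u/ is a high vowel immediately before /r/, so it lowers to [o]. /u/ is a high vowel immediately before /r/, so it lowers to [o]. /jakiuroburubahad/ → jakioroborubahad.
Rule 2 (final devoicing): /d/ is a voiced stop in word-final position, so it devoices to [t]. /jakioroborubahad/ → jakioroborubahat.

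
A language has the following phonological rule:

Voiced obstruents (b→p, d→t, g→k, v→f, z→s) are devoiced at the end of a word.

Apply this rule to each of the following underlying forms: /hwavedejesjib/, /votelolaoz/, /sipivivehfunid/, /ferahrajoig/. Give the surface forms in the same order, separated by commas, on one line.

/hwavedejesjib/: /b/ is a voiced obstruent in word-final position, so it devoices to [p]. → [hwavedejesjip].
/votelolaoz/: /z/ is a voiced obstruent in word-final position, so it devoices to [s]. → [votelolaos].
/sipivivehfunid/: /d/ is a voiced obstruent in word-final position, so it devoices to [t]. → [sipivivehfunit].
/ferahrajoig/: /g/ is a voiced obstruent in word-final position, so it devoices to [k]. → [ferahrajoik].

hwavedejesjip, votelolaos, sipivivehfunit, ferahrajoik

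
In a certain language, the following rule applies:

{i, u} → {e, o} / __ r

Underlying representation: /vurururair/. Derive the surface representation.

vorororaer

/u/ is a high vowel immediately before /r/, so it lowers to [o].
/u/ is a high vowel immediately before /r/, so it lowers to [o].
/u/ is a high vowel immediately before /r/, so it lowers to [o].
/i/ is a high vowel immediately before /r/, so it lowers to [e].
Surface form: [vorororaer].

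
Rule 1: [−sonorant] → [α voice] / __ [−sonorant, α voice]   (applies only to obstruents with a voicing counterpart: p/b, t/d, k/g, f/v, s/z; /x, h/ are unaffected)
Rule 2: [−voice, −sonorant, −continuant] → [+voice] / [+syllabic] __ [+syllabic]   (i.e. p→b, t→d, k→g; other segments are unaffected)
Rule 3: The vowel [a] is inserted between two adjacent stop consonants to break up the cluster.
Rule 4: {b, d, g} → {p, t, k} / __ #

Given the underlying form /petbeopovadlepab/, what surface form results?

Rule 1 (regressive voicing assimilation): /t/ precedes the voiced obstruent /b/, so it voices to [d] by assimilation. /petbeopovadlepab/ → pedbeopovadlepab.
Rule 2 (intervocalic voicing): /p/ is a voiceless stop between vowels /o/ and /o/, so it voices to [b]. /p/ is a voiceless stop between vowels /e/ and /a/, so it voices to [b]. /pedbeopovadlepab/ → pedbeobovadlebab.
Rule 3 (stop-cluster a-epenthesis): /d/ and /b/ form a stop–stop cluster, so [a] is inserted between them. /pedbeobovadlebab/ → pedabeobovadlebab.
Rule 4 (final devoicing): /b/ is a voiced stop in word-final position, so it devoices to [p]. /pedabeobovadlebab/ → pedabeobovadlebap.

pedabeobovadlebap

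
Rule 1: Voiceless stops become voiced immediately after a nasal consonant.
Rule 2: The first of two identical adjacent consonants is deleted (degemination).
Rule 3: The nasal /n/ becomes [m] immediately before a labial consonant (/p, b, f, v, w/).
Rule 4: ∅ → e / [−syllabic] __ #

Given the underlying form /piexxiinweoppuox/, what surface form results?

Rule 1 (post-nasal voicing): no segment meets the environment; /piexxiinweoppuox/ is unchanged.
Rule 2 (degemination): /xx/ is a geminate; the first /x/ deletes. /pp/ is a geminate; the first /p/ deletes. /piexxiinweoppuox/ → piexiinweopuox.
Rule 3 (nasal place assimilation): /n/ precedes the labial consonant /w/, so it assimilates in place to [m]. /piexiinweopuox/ → piexiimweopuox.
Rule 4 (final e-epenthesis): the form ends in the consonant /x/, so [e] is inserted word-finally. /piexiimweopuox/ → piexiimweopuoxe.

piexiimweopuoxe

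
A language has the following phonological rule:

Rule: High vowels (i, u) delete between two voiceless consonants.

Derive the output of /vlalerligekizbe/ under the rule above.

vlalerligekizbe

No segment of /vlalerligekizbe/ meets the structural description of the rule, so the form surfaces unchanged.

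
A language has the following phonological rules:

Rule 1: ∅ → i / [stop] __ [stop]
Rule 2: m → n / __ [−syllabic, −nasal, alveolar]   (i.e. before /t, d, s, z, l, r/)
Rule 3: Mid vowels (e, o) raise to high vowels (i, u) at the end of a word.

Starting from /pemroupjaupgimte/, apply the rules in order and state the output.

penroupjaupiginti

Rule 1 (stop-cluster i-epenthesis): /p/ and /g/ form a stop–stop cluster, so [i] is inserted between them. /pemroupjaupgimte/ → pemroupjaupigimte.
Rule 2 (nasal place assimilation): /m/ precedes the alveolar consonant /r/, so it assimilates in place to [n]. /m/ precedes the alveolar consonant /t/, so it assimilates in place to [n]. /pemroupjaupigimte/ → penroupjaupiginte.
Rule 3 (final vowel raising): /e/ is a mid vowel in word-final position, so it raises to [i]. /penroupjaupiginte/ → penroupjaupiginti.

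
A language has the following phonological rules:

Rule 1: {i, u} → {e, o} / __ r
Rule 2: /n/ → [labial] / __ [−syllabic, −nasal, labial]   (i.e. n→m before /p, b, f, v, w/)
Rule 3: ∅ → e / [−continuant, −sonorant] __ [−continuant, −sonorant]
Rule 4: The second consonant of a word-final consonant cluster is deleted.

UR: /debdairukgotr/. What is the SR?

Rule 1 (pre-rhotic lowering): /i/ is a high vowel immediately before /r/, so it lowers to [e]. /debdairukgotr/ → debdaerukgotr.
Rule 2 (nasal place assimilation): no segment meets the environment; /debdaerukgotr/ is unchanged.
Rule 3 (stop-cluster e-epenthesis): /b/ and /d/ form a stop–stop cluster, so [e] is inserted between them. /k/ and /g/ form a stop–stop cluster, so [e] is inserted between them. /debdaerukgotr/ → debedaerukegotr.
Rule 4 (final cluster simplification): /r/ is the second consonant of a word-final cluster /tr/, so it deletes. /debedaerukegotr/ → debedaerukegot.

debedaerukegot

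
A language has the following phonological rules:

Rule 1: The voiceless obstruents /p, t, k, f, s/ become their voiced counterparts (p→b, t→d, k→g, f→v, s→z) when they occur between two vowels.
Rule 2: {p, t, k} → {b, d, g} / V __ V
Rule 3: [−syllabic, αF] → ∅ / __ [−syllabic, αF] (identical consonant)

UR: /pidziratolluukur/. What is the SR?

pidziradoluugur

Rule 1 (intervocalic voicing): /t/ is a voiceless obstruent between vowels /a/ and /o/, so it voices to [d]. /k/ is a voiceless obstruent between vowels /u/ and /u/, so it voices to [g]. /pidziratolluukur/ → pidziradolluugur.
Rule 2 (intervocalic voicing): no segment meets the environment; /pidziradolluugur/ is unchanged.
Rule 3 (degemination): /ll/ is a geminate; the first /l/ deletes. /pidziradolluugur/ → pidziradoluugur.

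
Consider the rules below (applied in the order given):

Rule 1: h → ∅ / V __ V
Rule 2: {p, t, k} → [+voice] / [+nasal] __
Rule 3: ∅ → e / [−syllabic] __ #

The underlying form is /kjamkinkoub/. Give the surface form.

kjamgingoube

Rule 1 (intervocalic h-deletion): no segment meets the environment; /kjamkinkoub/ is unchanged.
Rule 2 (post-nasal voicing): /k/ is a voiceless stop immediately after the nasal /m/, so it voices to [g]. /k/ is a voiceless stop immediately after the nasal /n/, so it voices to [g]. /kjamkinkoub/ → kjamgingoub.
Rule 3 (final e-epenthesis): the form ends in the consonant /b/, so [e] is inserted word-finally. /kjamgingoub/ → kjamgingoube.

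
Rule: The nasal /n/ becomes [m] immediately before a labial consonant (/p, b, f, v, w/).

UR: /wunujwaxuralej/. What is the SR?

wunujwaxuralej

No segment of /wunujwaxuralej/ meets the structural description of the rule, so the form surfaces unchanged.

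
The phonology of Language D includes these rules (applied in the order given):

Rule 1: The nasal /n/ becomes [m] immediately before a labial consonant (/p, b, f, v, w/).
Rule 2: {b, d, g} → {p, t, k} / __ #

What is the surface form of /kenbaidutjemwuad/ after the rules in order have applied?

kembaidutjemwuat

Rule 1 (nasal place assimilation): /n/ precedes the labial consonant /b/, so it assimilates in place to [m]. /kenbaidutjemwuad/ → kembaidutjemwuad.
Rule 2 (final devoicing): /d/ is a voiced stop in word-final position, so it devoices to [t]. /kembaidutjemwuad/ → kembaidutjemwuat.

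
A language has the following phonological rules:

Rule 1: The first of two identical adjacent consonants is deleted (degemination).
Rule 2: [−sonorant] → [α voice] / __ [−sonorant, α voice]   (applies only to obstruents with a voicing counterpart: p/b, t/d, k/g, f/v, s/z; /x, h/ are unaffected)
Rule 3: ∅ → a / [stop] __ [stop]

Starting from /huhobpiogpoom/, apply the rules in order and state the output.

huhopapiokapoom

Rule 1 (degemination): no segment meets the environment; /huhobpiogpoom/ is unchanged.
Rule 2 (regressive voicing assimilation): /b/ precedes the voiceless obstruent /p/, so it devoices to [p] by assimilation. /g/ precedes the voiceless obstruent /p/, so it devoices to [k] by assimilation. /huhobpiogpoom/ → huhoppiokpoom.
Rule 3 (stop-cluster a-epenthesis): /p/ and /p/ form a stop–stop cluster, so [a] is inserted between them. /k/ and /p/ form a stop–stop cluster, so [a] is inserted between them. /huhoppiokpoom/ → huhopapiokapoom.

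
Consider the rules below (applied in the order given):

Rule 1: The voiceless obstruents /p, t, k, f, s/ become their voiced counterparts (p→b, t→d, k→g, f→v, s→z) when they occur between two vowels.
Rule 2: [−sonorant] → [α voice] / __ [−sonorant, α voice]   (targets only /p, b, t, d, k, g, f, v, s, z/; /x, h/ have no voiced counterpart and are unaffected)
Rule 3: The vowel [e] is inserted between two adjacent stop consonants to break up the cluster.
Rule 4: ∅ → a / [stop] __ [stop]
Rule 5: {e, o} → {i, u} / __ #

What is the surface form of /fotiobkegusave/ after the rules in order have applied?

fodiopekeguzavi

Rule 1 (intervocalic voicing): /t/ is a voiceless obstruent between vowels /o/ and /i/, so it voices to [d]. /s/ is a voiceless obstruent between vowels /u/ and /a/, so it voices to [z]. /fotiobkegusave/ → fodiobkeguzave.
Rule 2 (regressive voicing assimilation): /b/ precedes the voiceless obstruent /k/, so it devoices to [p] by assimilation. /fodiobkeguzave/ → fodiopkeguzave.
Rule 3 (stop-cluster e-epenthesis): /p/ and /k/ form a stop–stop cluster, so [e] is inserted between them. /fodiopkeguzave/ → fodiopekeguzave.
Rule 4 (stop-cluster a-epenthesis): no segment meets the environment; /fodiopekeguzave/ is unchanged.
Rule 5 (final vowel raising): /e/ is a mid vowel in word-final position, so it raises to [i]. /fodiopekeguzave/ → fodiopekeguzavi.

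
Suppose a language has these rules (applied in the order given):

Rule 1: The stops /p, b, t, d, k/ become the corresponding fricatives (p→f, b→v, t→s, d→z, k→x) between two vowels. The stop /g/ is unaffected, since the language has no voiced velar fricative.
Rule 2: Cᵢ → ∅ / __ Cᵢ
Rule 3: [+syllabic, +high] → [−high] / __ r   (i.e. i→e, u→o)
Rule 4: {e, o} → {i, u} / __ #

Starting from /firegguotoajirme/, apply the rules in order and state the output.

fereguosoajermi

Rule 1 (intervocalic spirantization): /t/ is a stop between vowels /o/ and /o/, so it spirantizes to the fricative [s]. /firegguotoajirme/ → firegguosoajirme.
Rule 2 (degemination): /gg/ is a geminate; the first /g/ deletes. /firegguosoajirme/ → fireguosoajirme.
Rule 3 (pre-rhotic lowering): /i/ is a high vowel immediately before /r/, so it lowers to [e]. /i/ is a high vowel immediately before /r/, so it lowers to [e]. /fireguosoajirme/ → fereguosoajerme.
Rule 4 (final vowel raising): /e/ is a mid vowel in word-final position, so it raises to [i]. /fereguosoajerme/ → fereguosoajermi.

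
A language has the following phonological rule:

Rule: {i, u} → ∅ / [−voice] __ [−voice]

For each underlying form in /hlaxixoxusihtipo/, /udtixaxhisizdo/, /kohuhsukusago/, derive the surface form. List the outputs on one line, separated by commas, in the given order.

hlaxxoxshtpo, udtxaxhsizdo, kohhsksago

/hlaxixoxusihtipo/: /i/ is a high vowel flanked by voiceless consonants /x/ and /x/, so it deletes. /u/ is a high vowel flanked by voiceless consonants /x/ and /s/, so it deletes. /i/ is a high vowel flanked by voiceless consonants /s/ and /h/, so it deletes. /i/ is a high vowel flanked by voiceless consonants /t/ and /p/, so it deletes. → [hlaxxoxshtpo].
/udtixaxhisizdo/: /i/ is a high vowel flanked by voiceless consonants /t/ and /x/, so it deletes. /i/ is a high vowel flanked by voiceless consonants /h/ and /s/, so it deletes. → [udtxaxhsizdo].
/kohuhsukusago/: /u/ is a high vowel flanked by voiceless consonants /h/ and /h/, so it deletes. /u/ is a high vowel flanked by voiceless consonants /s/ and /k/, so it deletes. /u/ is a high vowel flanked by voiceless consonants /k/ and /s/, so it deletes. → [kohhsksago].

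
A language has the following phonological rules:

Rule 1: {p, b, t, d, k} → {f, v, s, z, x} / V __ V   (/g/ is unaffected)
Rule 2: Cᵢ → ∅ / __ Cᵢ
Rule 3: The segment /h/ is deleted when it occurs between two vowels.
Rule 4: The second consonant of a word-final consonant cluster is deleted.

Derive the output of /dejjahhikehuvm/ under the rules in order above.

Rule 1 (intervocalic spirantization): /k/ is a stop between vowels /i/ and /e/, so it spirantizes to the fricative [x]. /dejjahhikehuvm/ → dejjahhixehuvm.
Rule 2 (degemination): /jj/ is a geminate; the first /j/ deletes. /hh/ is a geminate; the first /h/ deletes. /dejjahhixehuvm/ → dejahixehuvm.
Rule 3 (intervocalic h-deletion): /h/ occurs between vowels /a/ and /i/, so it deletes. /h/ occurs between vowels /e/ and /u/, so it deletes. /dejahixehuvm/ → dejaixeuvm.
Rule 4 (final cluster simplification): /m/ is the second consonant of a word-final cluster /vm/, so it deletes. /dejaixeuvm/ → dejaixeuv.

dejaixeuv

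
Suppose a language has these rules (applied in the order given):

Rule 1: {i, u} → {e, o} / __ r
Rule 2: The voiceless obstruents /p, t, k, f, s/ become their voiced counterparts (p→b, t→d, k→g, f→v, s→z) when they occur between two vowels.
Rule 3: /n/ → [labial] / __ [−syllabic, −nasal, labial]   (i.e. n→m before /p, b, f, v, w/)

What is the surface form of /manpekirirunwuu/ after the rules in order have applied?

Rule 1 (pre-rhotic lowering): /i/ is a high vowel immediately before /r/, so it lowers to [e]. /i/ is a high vowel immediately before /r/, so it lowers to [e]. /manpekirirunwuu/ → manpekererunwuu.
Rule 2 (intervocalic voicing): /k/ is a voiceless obstruent between vowels /e/ and /e/, so it voices to [g]. /manpekererunwuu/ → manpegererunwuu.
Rule 3 (nasal place assimilation): /n/ precedes the labial consonant /p/, so it assimilates in place to [m]. /n/ precedes the labial consonant /w/, so it assimilates in place to [m]. /manpegererunwuu/ → mampegererumwuu.

mampegererumwuu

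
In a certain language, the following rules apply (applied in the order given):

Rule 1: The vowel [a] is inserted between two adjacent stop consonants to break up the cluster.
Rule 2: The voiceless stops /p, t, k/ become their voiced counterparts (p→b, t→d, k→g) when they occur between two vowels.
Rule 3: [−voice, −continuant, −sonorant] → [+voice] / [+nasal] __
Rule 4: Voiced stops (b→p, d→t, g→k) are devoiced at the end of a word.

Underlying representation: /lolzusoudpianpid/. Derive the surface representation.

Rule 1 (stop-cluster a-epenthesis): /d/ and /p/ form a stop–stop cluster, so [a] is inserted between them. /lolzusoudpianpid/ → lolzusoudapianpid.
Rule 2 (intervocalic voicing): /p/ is a voiceless stop between vowels /a/ and /i/, so it voices to [b]. /lolzusoudapianpid/ → lolzusoudabianpid.
Rule 3 (post-nasal voicing): /p/ is a voiceless stop immediately after the nasal /n/, so it voices to [b]. /lolzusoudabianpid/ → lolzusoudabianbid.
Rule 4 (final devoicing): /d/ is a voiced stop in word-final position, so it devoices to [t]. /lolzusoudabianbid/ → lolzusoudabianbit.

lolzusoudabianbit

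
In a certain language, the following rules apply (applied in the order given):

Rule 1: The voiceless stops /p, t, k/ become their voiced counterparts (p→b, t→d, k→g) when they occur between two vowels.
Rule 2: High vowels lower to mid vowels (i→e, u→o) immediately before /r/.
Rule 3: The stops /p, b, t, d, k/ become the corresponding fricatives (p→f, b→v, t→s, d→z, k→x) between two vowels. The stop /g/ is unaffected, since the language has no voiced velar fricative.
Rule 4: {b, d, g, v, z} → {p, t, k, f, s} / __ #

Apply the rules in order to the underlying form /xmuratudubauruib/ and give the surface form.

Rule 1 (intervocalic voicing): /t/ is a voiceless stop between vowels /a/ and /u/, so it voices to [d]. /xmuratudubauruib/ → xmuradudubauruib.
Rule 2 (pre-rhotic lowering): /u/ is a high vowel immediately before /r/, so it lowers to [o]. /u/ is a high vowel immediately before /r/, so it lowers to [o]. /xmuradudubauruib/ → xmoradudubaoruib.
Rule 3 (intervocalic spirantization): /d/ is a stop between vowels /a/ and /u/, so it spirantizes to the fricative [z]. /d/ is a stop between vowels /u/ and /u/, so it spirantizes to the fricative [z]. /b/ is a stop between vowels /u/ and /a/, so it spirantizes to the fricative [v]. /xmoradudubaoruib/ → xmorazuzuvaoruib.
Rule 4 (final devoicing): /b/ is a voiced obstruent in word-final position, so it devoices to [p]. /xmorazuzuvaoruib/ → xmorazuzuvaoruip.

xmorazuzuvaoruip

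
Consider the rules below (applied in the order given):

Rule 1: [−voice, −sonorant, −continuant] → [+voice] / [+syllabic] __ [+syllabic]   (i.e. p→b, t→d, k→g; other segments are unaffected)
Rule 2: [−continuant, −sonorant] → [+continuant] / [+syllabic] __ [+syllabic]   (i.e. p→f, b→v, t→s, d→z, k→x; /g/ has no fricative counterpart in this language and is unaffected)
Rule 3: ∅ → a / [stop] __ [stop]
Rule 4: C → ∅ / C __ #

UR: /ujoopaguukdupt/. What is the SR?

ujoovaguukadupat

Rule 1 (intervocalic voicing): /p/ is a voiceless stop between vowels /o/ and /a/, so it voices to [b]. /ujoopaguukdupt/ → ujoobaguukdupt.
Rule 2 (intervocalic spirantization): /b/ is a stop between vowels /o/ and /a/, so it spirantizes to the fricative [v]. /ujoobaguukdupt/ → ujoovaguukdupt.
Rule 3 (stop-cluster a-epenthesis): /k/ and /d/ form a stop–stop cluster, so [a] is inserted between them. /p/ and /t/ form a stop–stop cluster, so [a] is inserted between them. /ujoovaguukdupt/ → ujoovaguukadupat.
Rule 4 (final cluster simplification): no segment meets the environment; /ujoovaguukadupat/ is unchanged.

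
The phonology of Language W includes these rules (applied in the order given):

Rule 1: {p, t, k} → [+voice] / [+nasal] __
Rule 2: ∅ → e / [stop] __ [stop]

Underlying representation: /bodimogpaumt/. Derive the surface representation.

Rule 1 (post-nasal voicing): /t/ is a voiceless stop immediately after the nasal /m/, so it voices to [d]. /bodimogpaumt/ → bodimogpaumd.
Rule 2 (stop-cluster e-epenthesis): /g/ and /p/ form a stop–stop cluster, so [e] is inserted between them. /bodimogpaumd/ → bodimogepaumd.

bodimogepaumd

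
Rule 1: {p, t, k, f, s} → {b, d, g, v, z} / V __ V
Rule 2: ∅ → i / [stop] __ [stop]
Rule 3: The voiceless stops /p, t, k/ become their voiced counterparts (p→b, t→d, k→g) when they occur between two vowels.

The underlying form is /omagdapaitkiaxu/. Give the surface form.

Rule 1 (intervocalic voicing): /p/ is a voiceless obstruent between vowels /a/ and /a/, so it voices to [b]. /omagdapaitkiaxu/ → omagdabaitkiaxu.
Rule 2 (stop-cluster i-epenthesis): /g/ and /d/ form a stop–stop cluster, so [i] is inserted between them. /t/ and /k/ form a stop–stop cluster, so [i] is inserted between them. /omagdabaitkiaxu/ → omagidabaitikiaxu.
Rule 3 (intervocalic voicing): /t/ is a voiceless stop between vowels /i/ and /i/, so it voices to [d]. /k/ is a voiceless stop between vowels /i/ and /i/, so it voices to [g]. /omagidabaitikiaxu/ → omagidabaidigiaxu.

omagidabaidigiaxu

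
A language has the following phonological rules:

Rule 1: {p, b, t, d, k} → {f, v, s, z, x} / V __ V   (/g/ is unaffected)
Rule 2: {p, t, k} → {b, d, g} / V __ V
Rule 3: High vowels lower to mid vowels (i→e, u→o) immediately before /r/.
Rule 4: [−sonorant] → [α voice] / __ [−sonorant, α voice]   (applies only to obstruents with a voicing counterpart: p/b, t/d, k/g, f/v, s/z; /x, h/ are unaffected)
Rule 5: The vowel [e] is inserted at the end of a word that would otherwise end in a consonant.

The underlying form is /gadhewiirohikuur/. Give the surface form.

gathewierohixuore

Rule 1 (intervocalic spirantization): /k/ is a stop between vowels /i/ and /u/, so it spirantizes to the fricative [x]. /gadhewiirohikuur/ → gadhewiirohixuur.
Rule 2 (intervocalic voicing): no segment meets the environment; /gadhewiirohixuur/ is unchanged.
Rule 3 (pre-rhotic lowering): /i/ is a high vowel immediately before /r/, so it lowers to [e]. /u/ is a high vowel immediately before /r/, so it lowers to [o]. /gadhewiirohixuur/ → gadhewierohixuor.
Rule 4 (regressive voicing assimilation): /d/ precedes the voiceless obstruent /h/, so it devoices to [t] by assimilation. /gadhewierohixuor/ → gathewierohixuor.
Rule 5 (final e-epenthesis): the form ends in the consonant /r/, so [e] is inserted word-finally. /gathewierohixuor/ → gathewierohixuore.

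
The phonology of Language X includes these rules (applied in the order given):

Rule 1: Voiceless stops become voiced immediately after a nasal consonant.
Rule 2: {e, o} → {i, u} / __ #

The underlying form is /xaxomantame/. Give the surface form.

xaxomandami

Rule 1 (post-nasal voicing): /t/ is a voiceless stop immediately after the nasal /n/, so it voices to [d]. /xaxomantame/ → xaxomandame.
Rule 2 (final vowel raising): /e/ is a mid vowel in word-final position, so it raises to [i]. /xaxomandame/ → xaxomandami.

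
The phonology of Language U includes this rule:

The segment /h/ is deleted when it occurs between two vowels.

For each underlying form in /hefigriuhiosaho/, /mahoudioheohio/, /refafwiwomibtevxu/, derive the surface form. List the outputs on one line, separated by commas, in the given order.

/hefigriuhiosaho/: /h/ occurs between vowels /u/ and /i/, so it deletes. /h/ occurs between vowels /a/ and /o/, so it deletes. → [hefigriuiosao].
/mahoudioheohio/: /h/ occurs between vowels /a/ and /o/, so it deletes. /h/ occurs between vowels /o/ and /e/, so it deletes. /h/ occurs between vowels /o/ and /i/, so it deletes. → [maoudioeoio].
/refafwiwomibtevxu/: the rule's environment is not met; surfaces unchanged as [refafwiwomibtevxu].

hefigriuiosao, maoudioeoio, refafwiwomibtevxu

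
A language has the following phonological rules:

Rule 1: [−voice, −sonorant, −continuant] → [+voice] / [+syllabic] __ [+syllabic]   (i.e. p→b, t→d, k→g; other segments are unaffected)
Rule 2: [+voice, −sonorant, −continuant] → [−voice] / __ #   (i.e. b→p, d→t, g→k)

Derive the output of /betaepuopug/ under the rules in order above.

bedaebuobuk

Rule 1 (intervocalic voicing): /t/ is a voiceless stop between vowels /e/ and /a/, so it voices to [d]. /p/ is a voiceless stop between vowels /e/ and /u/, so it voices to [b]. /p/ is a voiceless stop between vowels /o/ and /u/, so it voices to [b]. /betaepuopug/ → bedaebuobug.
Rule 2 (final devoicing): /g/ is a voiced stop in word-final position, so it devoices to [k]. /bedaebuobug/ → bedaebuobuk.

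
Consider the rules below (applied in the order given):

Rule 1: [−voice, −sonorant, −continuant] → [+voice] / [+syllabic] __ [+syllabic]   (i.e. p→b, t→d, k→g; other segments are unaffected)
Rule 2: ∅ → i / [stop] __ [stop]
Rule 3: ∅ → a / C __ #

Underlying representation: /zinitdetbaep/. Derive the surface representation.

Rule 1 (intervocalic voicing): no segment meets the environment; /zinitdetbaep/ is unchanged.
Rule 2 (stop-cluster i-epenthesis): /t/ and /d/ form a stop–stop cluster, so [i] is inserted between them. /t/ and /b/ form a stop–stop cluster, so [i] is inserted between them. /zinitdetbaep/ → zinitidetibaep.
Rule 3 (final a-epenthesis): the form ends in the consonant /p/, so [a] is inserted word-finally. /zinitidetibaep/ → zinitidetibaepa.

zinitidetibaepa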